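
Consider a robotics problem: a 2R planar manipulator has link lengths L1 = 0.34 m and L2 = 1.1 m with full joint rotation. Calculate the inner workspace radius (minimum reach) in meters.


r_min = |L1 - L2| = |0.34 - 1.1| = 0.7600

0.7600 m


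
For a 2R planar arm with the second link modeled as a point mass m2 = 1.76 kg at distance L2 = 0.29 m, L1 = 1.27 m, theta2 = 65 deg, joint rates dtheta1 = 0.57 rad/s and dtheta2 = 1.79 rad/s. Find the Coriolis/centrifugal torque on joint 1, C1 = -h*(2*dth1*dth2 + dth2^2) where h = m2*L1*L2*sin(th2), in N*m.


h = m2*L1*L2*sin(th2) = 1.76*1.27*0.29*sin(65 deg) = 0.587476
C1 = -h*(2*0.57*1.79 + 1.79^2) = -0.587476*5.2447 = -3.0811

-3.0811 N*m


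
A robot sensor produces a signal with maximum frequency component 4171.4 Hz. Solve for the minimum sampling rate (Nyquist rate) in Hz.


f_s,min = 2*f_max = 2*4171.4 = 8342.8000

8342.8000 Hz


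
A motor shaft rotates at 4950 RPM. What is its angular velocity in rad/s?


omega = 4950 * 2*pi/60 = 518.3628

518.3628 rad/s


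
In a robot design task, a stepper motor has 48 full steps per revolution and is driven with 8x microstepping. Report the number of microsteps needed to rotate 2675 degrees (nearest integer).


step_size = 360/(48*8) = 360/384 = 0.937500 deg
n = 2675/(360/384) = 2675*384/360 = 2853.3333 -> 2853

2853 steps


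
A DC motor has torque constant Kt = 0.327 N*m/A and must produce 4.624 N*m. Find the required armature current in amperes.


I = tau / Kt = 4.624/0.327 = 14.1407

14.1407 A


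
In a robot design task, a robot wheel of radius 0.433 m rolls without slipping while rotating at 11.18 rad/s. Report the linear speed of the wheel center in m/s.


v = omega * r = 11.18 * 0.433 = 4.8409

4.8409 m/s


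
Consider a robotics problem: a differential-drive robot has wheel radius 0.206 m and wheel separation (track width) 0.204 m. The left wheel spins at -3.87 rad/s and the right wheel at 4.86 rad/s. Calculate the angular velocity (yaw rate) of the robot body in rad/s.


omega = r*(wR - wL)/L = 0.206*(4.86 - (-3.87))/0.204 = 8.8156

8.8156 rad/s


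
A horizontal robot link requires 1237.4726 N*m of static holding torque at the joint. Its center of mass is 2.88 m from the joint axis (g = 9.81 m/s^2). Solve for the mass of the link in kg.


m = tau / (g*L) = 1237.4726 / (9.81 * 2.88) = 43.8000

43.8000 kg


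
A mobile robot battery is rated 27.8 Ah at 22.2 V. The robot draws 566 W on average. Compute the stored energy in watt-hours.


E = capacity * V = 27.8*22.2 = 617.1600

617.1600 Wh


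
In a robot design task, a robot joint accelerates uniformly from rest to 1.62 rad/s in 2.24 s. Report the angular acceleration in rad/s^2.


alpha = delta_omega / t = 1.62 / 2.24 = 0.7232

0.7232 rad/s^2


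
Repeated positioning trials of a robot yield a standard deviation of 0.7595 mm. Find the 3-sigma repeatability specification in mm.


repeatability = 3*sigma = 3*0.7595 = 2.2785

2.2785 mm


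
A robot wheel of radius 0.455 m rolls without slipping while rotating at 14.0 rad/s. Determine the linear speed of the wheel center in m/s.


v = omega * r = 14.0 * 0.455 = 6.3700

6.3700 m/s


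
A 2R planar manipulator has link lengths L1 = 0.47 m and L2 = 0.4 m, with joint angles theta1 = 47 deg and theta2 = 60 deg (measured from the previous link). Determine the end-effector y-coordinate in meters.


y = L1*sin(th1) + L2*sin(th1+th2) = 0.47*sin(47 deg) + 0.4*sin(107 deg) = 0.7263

0.7263 m


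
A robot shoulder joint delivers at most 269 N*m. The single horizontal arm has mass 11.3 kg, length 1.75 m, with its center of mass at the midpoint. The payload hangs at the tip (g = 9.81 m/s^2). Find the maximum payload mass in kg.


tau_arm = m_arm*g*(L/2) = 11.3*9.81*1.75/2 = 96.9964 N*m
tau_payload = tau_max - tau_arm = 269 - 96.9964 = 172.0036
m_payload = tau_payload / (g*L) = 172.0036 / (9.81*1.75) = 10.0191

10.0191 kg


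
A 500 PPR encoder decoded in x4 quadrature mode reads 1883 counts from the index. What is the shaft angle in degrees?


angle = counts * 360 / (PPR*4) = 1883 * 360 / 2000 = 338.9400

338.9400 degrees


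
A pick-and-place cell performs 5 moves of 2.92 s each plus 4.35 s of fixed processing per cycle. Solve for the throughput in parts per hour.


T_cycle = 5*2.92 + 4.35 = 18.9500 s
rate = 3600/T = 189.9736

189.9736 parts/hour


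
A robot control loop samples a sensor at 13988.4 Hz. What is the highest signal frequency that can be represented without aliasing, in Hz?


f_max = f_s/2 = 13988.4/2 = 6994.2000

6994.2000 Hz


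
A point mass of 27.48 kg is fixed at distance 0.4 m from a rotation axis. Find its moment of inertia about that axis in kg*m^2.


I = m*r^2 = 27.48*0.4^2 = 4.3968

4.3968 kg*m^2


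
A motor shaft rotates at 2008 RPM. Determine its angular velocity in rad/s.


omega = 2008 * 2*pi/60 = 210.2773

210.2773 rad/s


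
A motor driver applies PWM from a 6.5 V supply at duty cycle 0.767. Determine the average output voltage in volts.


V_avg = V_supply * D = 6.5*0.767 = 4.9855

4.9855 V


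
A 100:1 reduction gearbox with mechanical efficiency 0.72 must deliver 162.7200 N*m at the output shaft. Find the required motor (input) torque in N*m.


tau_in = tau_out / (N * eta) = 162.7200 / (100 * 0.72) = 2.2600

2.2600 N*m


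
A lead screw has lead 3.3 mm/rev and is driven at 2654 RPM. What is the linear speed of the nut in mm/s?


v = lead * (RPM/60) = 3.3*2654/60 = 145.9700

145.9700 mm/s


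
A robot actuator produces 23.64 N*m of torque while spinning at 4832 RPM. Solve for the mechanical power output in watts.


omega = 4832 * 2*pi/60 = 506.005857 rad/s
P = tau * omega = 23.64 * 506.005857 = 11961.9785

11961.9785 W


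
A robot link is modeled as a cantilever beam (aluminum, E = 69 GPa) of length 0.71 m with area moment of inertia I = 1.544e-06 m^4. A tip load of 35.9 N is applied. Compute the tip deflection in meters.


delta = F*L^3/(3*E*I) = 35.9*0.71^3/(3*6.900e+10*1.544e-06)
      = 12.8490049/319608 = 4.0202e-05

4.0202e-05 m


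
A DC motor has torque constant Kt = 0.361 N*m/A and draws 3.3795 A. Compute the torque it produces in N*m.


tau = Kt * I = 0.361*3.3795 = 1.2200

1.2200 N*m


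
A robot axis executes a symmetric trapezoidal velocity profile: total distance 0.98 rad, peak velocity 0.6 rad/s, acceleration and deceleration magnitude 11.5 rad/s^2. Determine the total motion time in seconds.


t_acc = v/a = 0.6/11.5 = 0.052174 s
d_acc = v^2/(2a) = 0.015652 rad (each ramp)
d_cruise = 0.98 - 2*0.015652 = 0.948696 rad
t_cruise = 0.948696/0.6 = 1.581160 s
t_total = 2*0.052174 + 1.581160 = 1.6855

1.6855 s


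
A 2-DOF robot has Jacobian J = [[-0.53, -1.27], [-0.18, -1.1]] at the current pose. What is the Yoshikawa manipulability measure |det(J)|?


det(J) = -0.53*-1.1 - (-1.27)*(-0.18) = 0.3544
|det(J)| = 0.3544

0.3544


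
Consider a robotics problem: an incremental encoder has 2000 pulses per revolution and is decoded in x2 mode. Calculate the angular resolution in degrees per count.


resolution = 360 / (PPR * 2) = 360 / 4000 = 0.0900

0.0900 degrees


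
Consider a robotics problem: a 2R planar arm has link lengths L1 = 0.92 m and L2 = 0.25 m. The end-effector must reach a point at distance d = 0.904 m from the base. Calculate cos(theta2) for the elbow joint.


cos(th2) = (d^2 - L1^2 - L2^2)/(2*L1*L2) = (0.904^2 - 0.92^2 - 0.25^2)/(2*0.92*0.25) = -0.1993

-0.1993


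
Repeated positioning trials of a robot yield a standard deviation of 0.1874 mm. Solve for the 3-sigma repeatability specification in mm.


repeatability = 3*sigma = 3*0.1874 = 0.5622

0.5622 mm


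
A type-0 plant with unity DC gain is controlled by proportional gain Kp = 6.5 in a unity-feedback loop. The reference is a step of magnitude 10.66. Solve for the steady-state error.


e_ss = R/(1 + Kp) = 10.66/(1 + 6.5) = 10.66/7.5000 = 1.4213

1.4213


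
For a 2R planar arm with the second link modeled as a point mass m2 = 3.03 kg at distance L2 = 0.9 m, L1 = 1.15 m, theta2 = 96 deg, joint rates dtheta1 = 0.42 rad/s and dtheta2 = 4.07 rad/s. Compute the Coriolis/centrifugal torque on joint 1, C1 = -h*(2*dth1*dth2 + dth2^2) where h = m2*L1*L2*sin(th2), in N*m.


h = m2*L1*L2*sin(th2) = 3.03*1.15*0.9*sin(96 deg) = 3.118870
C1 = -h*(2*0.42*4.07 + 4.07^2) = -3.118870*19.9837 = -62.3266

-62.3266 N*m


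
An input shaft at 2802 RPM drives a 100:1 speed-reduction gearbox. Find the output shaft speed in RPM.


omega_out = omega_in / N = 2802 / 100 = 28.0200

28.0200 RPM


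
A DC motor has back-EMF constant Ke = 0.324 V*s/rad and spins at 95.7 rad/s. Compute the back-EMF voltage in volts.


V_emf = Ke * omega = 0.324*95.7 = 31.0068

31.0068 V


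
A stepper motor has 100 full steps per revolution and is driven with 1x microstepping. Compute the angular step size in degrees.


step = 360/(100*1) = 360/100 = 3.6000

3.6000 degrees


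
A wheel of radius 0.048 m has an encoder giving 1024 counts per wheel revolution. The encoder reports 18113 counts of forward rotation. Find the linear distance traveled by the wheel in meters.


revs = 18113/1024 = 17.688477
d = revs * 2*pi*r = 17.688477 * 2*pi*0.048 = 5.3347

5.3347 m


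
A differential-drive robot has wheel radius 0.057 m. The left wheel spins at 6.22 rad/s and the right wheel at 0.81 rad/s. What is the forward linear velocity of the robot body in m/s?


v = r*(wR + wL)/2 = 0.057*(0.81 + 6.22)/2 = 0.2004

0.2004 m/s


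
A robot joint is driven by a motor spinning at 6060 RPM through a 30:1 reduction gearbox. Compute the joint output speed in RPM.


omega_joint = omega_motor / N = 6060 / 30 = 202.0000

202.0000 RPM


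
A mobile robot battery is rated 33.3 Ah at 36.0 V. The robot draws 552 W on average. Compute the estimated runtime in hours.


E = 33.3*36.0 = 1198.8000 Wh
t = E/P = 1198.8000/552 = 2.1717

2.1717 hours


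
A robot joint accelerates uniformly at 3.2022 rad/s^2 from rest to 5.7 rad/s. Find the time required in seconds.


t = delta_omega / alpha = 5.7 / 3.2022 = 1.7800

1.7800 s


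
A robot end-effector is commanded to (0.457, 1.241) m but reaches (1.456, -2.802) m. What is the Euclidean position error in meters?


dx = 1.456 - (0.457) = 0.9990, dy = -2.802 - (1.241) = -4.0430
err = sqrt(0.998001 + 16.345849) = 4.1646

4.1646 m


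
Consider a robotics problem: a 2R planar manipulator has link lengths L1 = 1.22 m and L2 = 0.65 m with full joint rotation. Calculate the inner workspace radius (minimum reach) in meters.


r_min = |L1 - L2| = |1.22 - 0.65| = 0.5700

0.5700 m


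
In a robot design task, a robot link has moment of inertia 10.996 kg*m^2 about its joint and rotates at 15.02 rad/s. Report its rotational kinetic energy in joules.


KE = (1/2)*I*omega^2 = 0.5*10.996*15.02^2 = 1240.3510

1240.3510 J


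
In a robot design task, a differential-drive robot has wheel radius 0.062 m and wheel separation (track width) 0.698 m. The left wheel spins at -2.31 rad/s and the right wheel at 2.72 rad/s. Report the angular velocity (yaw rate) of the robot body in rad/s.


omega = r*(wR - wL)/L = 0.062*(2.72 - (-2.31))/0.698 = 0.4468

0.4468 rad/s


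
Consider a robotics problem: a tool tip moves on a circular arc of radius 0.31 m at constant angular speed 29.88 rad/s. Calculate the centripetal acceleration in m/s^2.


a_c = omega^2 * r = 29.88^2 * 0.31 = 276.7725

276.7725 m/s^2


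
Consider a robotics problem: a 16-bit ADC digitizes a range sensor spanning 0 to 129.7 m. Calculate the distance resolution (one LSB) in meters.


res = range / 2^n = 129.7/2^16 = 129.7/65536 = 0.0020

0.0020 m


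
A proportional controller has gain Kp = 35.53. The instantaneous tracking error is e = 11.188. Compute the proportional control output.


u_P = Kp * e = 35.53 * 11.188 = 397.5096

397.5096


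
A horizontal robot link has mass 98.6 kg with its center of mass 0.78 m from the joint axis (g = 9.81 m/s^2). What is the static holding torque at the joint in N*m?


tau = m*g*L = 98.6 * 9.81 * 0.78 = 754.4675

754.4675 N*m


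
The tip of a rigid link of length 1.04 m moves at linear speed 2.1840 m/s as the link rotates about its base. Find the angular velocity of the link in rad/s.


omega = v / L = 2.1840 / 1.04 = 2.1000

2.1000 rad/s


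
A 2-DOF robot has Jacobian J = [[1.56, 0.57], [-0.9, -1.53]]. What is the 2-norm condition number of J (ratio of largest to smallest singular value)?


JJ^T eigenvalues: trace(JJ^T) = 5.9094, det(JJ^T) = det(J)^2 = 3.51112644
s_max^2 = (5.9094 + sqrt(20.87650260))/2 = 5.23924058
s_min^2 = (5.9094 - sqrt(20.87650260))/2 = 0.67015942
kappa = s_max/s_min = sqrt(5.23924058/0.67015942) = 2.7961

2.7961


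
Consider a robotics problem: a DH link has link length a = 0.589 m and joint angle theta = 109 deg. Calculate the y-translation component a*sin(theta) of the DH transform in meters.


a*sin(theta) = 0.589*sin(109 deg) = 0.5569

0.5569 m


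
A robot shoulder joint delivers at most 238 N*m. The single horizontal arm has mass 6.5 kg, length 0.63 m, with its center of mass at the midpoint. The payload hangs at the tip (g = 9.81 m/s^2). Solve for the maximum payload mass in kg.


tau_arm = m_arm*g*(L/2) = 6.5*9.81*0.63/2 = 20.0860 N*m
tau_payload = tau_max - tau_arm = 238 - 20.0860 = 217.9140
m_payload = tau_payload / (g*L) = 217.9140 / (9.81*0.63) = 35.2595

35.2595 kg


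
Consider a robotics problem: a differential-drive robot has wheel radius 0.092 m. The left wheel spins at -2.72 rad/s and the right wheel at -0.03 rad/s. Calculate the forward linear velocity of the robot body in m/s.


v = r*(wR + wL)/2 = 0.092*(-0.03 + -2.72)/2 = -0.1265

-0.1265 m/s


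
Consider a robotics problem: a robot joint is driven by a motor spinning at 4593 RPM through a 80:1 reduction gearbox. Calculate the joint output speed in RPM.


omega_joint = omega_motor / N = 4593 / 80 = 57.4125

57.4125 RPM


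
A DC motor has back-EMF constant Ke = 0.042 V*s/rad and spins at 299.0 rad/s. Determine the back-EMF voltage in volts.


V_emf = Ke * omega = 0.042*299.0 = 12.5580

12.5580 V


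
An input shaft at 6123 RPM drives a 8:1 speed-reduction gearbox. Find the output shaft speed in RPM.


omega_out = omega_in / N = 6123 / 8 = 765.3750

765.3750 RPM


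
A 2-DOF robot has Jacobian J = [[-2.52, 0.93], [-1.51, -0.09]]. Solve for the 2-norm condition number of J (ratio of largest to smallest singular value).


JJ^T eigenvalues: trace(JJ^T) = 9.5035, det(JJ^T) = det(J)^2 = 2.66048721
s_max^2 = (9.5035 + sqrt(79.67456341))/2 = 9.21478046
s_min^2 = (9.5035 - sqrt(79.67456341))/2 = 0.28871954
kappa = s_max/s_min = sqrt(9.21478046/0.28871954) = 5.6494

5.6494


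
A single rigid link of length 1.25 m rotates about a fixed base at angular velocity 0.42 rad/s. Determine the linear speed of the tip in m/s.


v = L*omega = 1.25 * 0.42 = 0.5250

0.5250 m/s


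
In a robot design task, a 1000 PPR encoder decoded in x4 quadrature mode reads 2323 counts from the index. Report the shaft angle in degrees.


angle = counts * 360 / (PPR*4) = 2323 * 360 / 4000 = 209.0700

209.0700 degrees


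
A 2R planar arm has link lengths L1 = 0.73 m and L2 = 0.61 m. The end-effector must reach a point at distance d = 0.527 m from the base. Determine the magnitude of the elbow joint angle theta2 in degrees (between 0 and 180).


cos(th2) = (d^2 - L1^2 - L2^2)/(2*L1*L2) = (0.527^2 - 0.73^2 - 0.61^2)/(2*0.73*0.61) = -0.70432405
th2 = acos(-0.70432405) = 134.7750 deg

134.7750 degrees


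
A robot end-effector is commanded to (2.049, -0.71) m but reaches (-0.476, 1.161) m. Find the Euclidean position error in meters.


dx = -0.476 - (2.049) = -2.5250, dy = 1.161 - (-0.71) = 1.8710
err = sqrt(6.375625 + 3.500641) = 3.1427

3.1427 m


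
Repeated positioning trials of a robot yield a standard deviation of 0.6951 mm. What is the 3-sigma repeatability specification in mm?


repeatability = 3*sigma = 3*0.6951 = 2.0853

2.0853 mm


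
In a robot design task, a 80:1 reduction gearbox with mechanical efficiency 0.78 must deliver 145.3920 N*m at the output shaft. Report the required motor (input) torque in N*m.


tau_in = tau_out / (N * eta) = 145.3920 / (80 * 0.78) = 2.3300

2.3300 N*m


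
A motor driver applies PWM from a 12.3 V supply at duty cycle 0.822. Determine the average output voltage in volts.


V_avg = V_supply * D = 12.3*0.822 = 10.1106

10.1106 V


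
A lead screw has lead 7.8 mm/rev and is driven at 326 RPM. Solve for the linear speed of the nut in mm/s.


v = lead * (RPM/60) = 7.8*326/60 = 42.3800

42.3800 mm/s


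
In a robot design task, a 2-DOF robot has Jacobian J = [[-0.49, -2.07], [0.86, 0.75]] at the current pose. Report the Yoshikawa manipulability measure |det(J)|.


det(J) = -0.49*0.75 - (-2.07)*(0.86) = 1.4127
|det(J)| = 1.4127

1.4127


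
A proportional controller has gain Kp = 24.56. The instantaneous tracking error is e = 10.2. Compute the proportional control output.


u_P = Kp * e = 24.56 * 10.2 = 250.5120

250.5120


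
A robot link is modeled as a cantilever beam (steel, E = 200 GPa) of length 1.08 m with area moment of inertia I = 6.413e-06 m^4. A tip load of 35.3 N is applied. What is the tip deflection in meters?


delta = F*L^3/(3*E*I) = 35.3*1.08^3/(3*2.000e+11*6.413e-06)
      = 44.4678336/3847800 = 1.1557e-05

1.1557e-05 m


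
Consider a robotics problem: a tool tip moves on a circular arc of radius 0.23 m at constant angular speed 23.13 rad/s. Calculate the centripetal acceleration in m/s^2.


a_c = omega^2 * r = 23.13^2 * 0.23 = 123.0493

123.0493 m/s^2


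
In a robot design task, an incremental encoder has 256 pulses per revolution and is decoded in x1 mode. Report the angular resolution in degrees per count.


resolution = 360 / (PPR * 1) = 360 / 256 = 1.4062

1.4062 degrees


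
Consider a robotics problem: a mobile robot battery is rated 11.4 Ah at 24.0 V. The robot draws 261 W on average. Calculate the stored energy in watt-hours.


E = capacity * V = 11.4*24.0 = 273.6000

273.6000 Wh


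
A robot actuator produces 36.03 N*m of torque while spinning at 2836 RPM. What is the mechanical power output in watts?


omega = 2836 * 2*pi/60 = 296.985226 rad/s
P = tau * omega = 36.03 * 296.985226 = 10700.3777

10700.3777 W


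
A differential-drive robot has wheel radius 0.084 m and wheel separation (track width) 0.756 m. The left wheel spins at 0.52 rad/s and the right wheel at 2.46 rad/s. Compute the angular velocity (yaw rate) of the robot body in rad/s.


omega = r*(wR - wL)/L = 0.084*(2.46 - (0.52))/0.756 = 0.2156

0.2156 rad/s


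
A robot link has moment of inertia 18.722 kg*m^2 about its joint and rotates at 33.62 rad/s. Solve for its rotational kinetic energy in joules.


KE = (1/2)*I*omega^2 = 0.5*18.722*33.62^2 = 10580.7795

10580.7795 J


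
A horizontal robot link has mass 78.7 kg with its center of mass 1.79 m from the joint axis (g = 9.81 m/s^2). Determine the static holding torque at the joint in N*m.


tau = m*g*L = 78.7 * 9.81 * 1.79 = 1381.9641

1381.9641 N*m


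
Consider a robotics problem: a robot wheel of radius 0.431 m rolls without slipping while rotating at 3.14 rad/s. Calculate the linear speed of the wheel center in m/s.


v = omega * r = 3.14 * 0.431 = 1.3533

1.3533 m/s


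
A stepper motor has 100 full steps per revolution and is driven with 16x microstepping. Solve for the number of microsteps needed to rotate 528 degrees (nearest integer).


step_size = 360/(100*16) = 360/1600 = 0.225000 deg
n = 528/(360/1600) = 528*1600/360 = 2346.6667 -> 2347

2347 steps


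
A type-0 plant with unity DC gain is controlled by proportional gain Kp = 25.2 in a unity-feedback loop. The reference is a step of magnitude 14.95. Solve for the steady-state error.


e_ss = R/(1 + Kp) = 14.95/(1 + 25.2) = 14.95/26.2000 = 0.5706

0.5706


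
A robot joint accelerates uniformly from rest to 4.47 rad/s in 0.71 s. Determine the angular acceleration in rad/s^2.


alpha = delta_omega / t = 4.47 / 0.71 = 6.2958

6.2958 rad/s^2


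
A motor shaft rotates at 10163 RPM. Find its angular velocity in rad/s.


omega = 10163 * 2*pi/60 = 1064.2669

1064.2669 rad/s


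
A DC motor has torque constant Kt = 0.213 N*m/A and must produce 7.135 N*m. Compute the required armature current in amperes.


I = tau / Kt = 7.135/0.213 = 33.4977

33.4977 A


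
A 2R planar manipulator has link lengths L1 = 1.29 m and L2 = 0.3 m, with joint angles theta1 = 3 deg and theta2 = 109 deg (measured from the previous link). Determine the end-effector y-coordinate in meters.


y = L1*sin(th1) + L2*sin(th1+th2) = 1.29*sin(3 deg) + 0.3*sin(112 deg) = 0.3457

0.3457 m


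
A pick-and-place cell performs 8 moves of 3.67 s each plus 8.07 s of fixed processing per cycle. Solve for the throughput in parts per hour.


T_cycle = 8*3.67 + 8.07 = 37.4300 s
rate = 3600/T = 96.1795

96.1795 parts/hour


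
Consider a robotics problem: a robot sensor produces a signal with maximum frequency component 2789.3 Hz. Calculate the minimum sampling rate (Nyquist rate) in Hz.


f_s,min = 2*f_max = 2*2789.3 = 5578.6000

5578.6000 Hz


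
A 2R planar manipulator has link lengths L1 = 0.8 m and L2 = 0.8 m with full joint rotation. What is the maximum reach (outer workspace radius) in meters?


r_max = L1 + L2 = 0.8 + 0.8 = 1.6000

1.6000 m


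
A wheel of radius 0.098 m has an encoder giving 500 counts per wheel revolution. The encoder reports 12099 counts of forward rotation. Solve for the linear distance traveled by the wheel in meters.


revs = 12099/500 = 24.198000
d = revs * 2*pi*r = 24.198000 * 2*pi*0.098 = 14.9000

14.9000 m


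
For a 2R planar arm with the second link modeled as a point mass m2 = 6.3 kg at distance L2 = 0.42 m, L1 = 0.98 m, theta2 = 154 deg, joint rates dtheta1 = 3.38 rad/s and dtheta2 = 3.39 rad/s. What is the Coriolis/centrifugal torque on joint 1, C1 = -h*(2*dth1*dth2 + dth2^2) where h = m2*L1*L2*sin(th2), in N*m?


h = m2*L1*L2*sin(th2) = 6.3*0.98*0.42*sin(154 deg) = 1.136731
C1 = -h*(2*3.38*3.39 + 3.39^2) = -1.136731*34.4085 = -39.1132

-39.1132 N*m


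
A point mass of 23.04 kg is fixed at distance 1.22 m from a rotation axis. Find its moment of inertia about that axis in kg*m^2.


I = m*r^2 = 23.04*1.22^2 = 34.2927

34.2927 kg*m^2


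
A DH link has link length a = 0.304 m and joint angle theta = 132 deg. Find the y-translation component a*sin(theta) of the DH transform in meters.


a*sin(theta) = 0.304*sin(132 deg) = 0.2259

0.2259 m


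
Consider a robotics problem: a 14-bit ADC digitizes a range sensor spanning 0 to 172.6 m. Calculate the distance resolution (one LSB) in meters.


res = range / 2^n = 172.6/2^14 = 172.6/16384 = 0.0105

0.0105 m


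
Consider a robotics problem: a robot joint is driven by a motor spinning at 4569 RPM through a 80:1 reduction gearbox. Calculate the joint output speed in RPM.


omega_joint = omega_motor / N = 4569 / 80 = 57.1125

57.1125 RPM


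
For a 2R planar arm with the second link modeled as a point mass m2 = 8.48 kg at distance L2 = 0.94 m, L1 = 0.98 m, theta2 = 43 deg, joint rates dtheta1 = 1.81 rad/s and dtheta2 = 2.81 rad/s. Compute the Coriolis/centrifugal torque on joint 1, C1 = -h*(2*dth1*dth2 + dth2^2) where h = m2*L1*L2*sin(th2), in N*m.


h = m2*L1*L2*sin(th2) = 8.48*0.98*0.94*sin(43 deg) = 5.327618
C1 = -h*(2*1.81*2.81 + 2.81^2) = -5.327618*18.0683 = -96.2610

-96.2610 N*m


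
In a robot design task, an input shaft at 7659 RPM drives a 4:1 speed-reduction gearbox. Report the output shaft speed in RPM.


omega_out = omega_in / N = 7659 / 4 = 1914.7500

1914.7500 RPM


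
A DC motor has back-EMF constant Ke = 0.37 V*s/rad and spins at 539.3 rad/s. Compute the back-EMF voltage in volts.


V_emf = Ke * omega = 0.37*539.3 = 199.5410

199.5410 V


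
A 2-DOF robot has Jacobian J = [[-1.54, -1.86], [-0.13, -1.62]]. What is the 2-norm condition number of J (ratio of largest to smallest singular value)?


JJ^T eigenvalues: trace(JJ^T) = 8.4725, det(JJ^T) = det(J)^2 = 5.07600900
s_max^2 = (8.4725 + sqrt(51.47922025))/2 = 7.82370105
s_min^2 = (8.4725 - sqrt(51.47922025))/2 = 0.64879895
kappa = s_max/s_min = sqrt(7.82370105/0.64879895) = 3.4726

3.4726


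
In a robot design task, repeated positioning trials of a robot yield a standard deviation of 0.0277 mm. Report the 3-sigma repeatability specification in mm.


repeatability = 3*sigma = 3*0.0277 = 0.0831

0.0831 mm


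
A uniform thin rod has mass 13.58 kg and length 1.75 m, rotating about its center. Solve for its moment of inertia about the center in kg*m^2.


I = (1/12)*m*L^2 = (1/12)*13.58*1.75^2 = 3.4657

3.4657 kg*m^2


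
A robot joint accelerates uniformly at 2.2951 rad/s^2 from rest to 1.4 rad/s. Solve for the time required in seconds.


t = delta_omega / alpha = 1.4 / 2.2951 = 0.6100

0.6100 s


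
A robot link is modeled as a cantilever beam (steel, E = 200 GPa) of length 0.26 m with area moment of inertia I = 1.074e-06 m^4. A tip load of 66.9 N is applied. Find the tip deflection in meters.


delta = F*L^3/(3*E*I) = 66.9*0.26^3/(3*2.000e+11*1.074e-06)
      = 1.1758344/644400 = 1.8247e-06

1.8247e-06 m


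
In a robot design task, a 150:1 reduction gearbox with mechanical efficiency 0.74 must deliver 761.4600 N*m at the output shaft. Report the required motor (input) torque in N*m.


tau_in = tau_out / (N * eta) = 761.4600 / (150 * 0.74) = 6.8600

6.8600 N*m


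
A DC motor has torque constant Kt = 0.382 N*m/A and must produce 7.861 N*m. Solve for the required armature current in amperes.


I = tau / Kt = 7.861/0.382 = 20.5785

20.5785 A


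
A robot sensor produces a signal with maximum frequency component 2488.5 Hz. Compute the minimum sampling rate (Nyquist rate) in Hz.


f_s,min = 2*f_max = 2*2488.5 = 4977.0000

4977.0000 Hz


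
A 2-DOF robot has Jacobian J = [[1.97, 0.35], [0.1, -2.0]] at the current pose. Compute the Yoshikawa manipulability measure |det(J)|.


det(J) = 1.97*-2.0 - (0.35)*(0.1) = -3.9750
|det(J)| = 3.9750

3.9750


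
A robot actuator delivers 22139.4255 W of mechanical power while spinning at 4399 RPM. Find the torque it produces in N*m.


omega = 4399 * 2*pi/60 = 460.662203 rad/s
tau = P / omega = 22139.4255 / 460.662203 = 48.0600

48.0600 N*m


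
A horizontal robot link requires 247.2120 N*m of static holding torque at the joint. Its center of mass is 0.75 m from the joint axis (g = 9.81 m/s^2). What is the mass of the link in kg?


m = tau / (g*L) = 247.2120 / (9.81 * 0.75) = 33.6000

33.6000 kg


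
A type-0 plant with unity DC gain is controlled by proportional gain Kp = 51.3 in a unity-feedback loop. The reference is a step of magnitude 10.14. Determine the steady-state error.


e_ss = R/(1 + Kp) = 10.14/(1 + 51.3) = 10.14/52.3000 = 0.1939

0.1939


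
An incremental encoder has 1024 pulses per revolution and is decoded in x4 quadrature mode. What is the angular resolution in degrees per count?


resolution = 360 / (PPR * 4) = 360 / 4096 = 0.0879

0.0879 degrees


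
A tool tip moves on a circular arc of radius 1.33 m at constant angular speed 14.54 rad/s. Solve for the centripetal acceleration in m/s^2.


a_c = omega^2 * r = 14.54^2 * 1.33 = 281.1774

281.1774 m/s^2


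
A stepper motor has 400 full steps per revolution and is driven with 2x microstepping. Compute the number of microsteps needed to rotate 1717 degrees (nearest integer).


step_size = 360/(400*2) = 360/800 = 0.450000 deg
n = 1717/(360/800) = 1717*800/360 = 3815.5556 -> 3816

3816 steps


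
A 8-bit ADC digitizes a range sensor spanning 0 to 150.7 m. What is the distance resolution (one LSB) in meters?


res = range / 2^n = 150.7/2^8 = 150.7/256 = 0.5887

0.5887 m


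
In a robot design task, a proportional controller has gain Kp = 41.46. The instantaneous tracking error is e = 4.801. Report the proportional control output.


u_P = Kp * e = 41.46 * 4.801 = 199.0495

199.0495


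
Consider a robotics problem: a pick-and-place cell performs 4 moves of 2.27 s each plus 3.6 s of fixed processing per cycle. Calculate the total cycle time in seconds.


T = 4*2.27 + 3.6 = 12.6800

12.6800 s


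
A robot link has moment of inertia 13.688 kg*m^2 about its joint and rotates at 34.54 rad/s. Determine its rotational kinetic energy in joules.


KE = (1/2)*I*omega^2 = 0.5*13.688*34.54^2 = 8164.9714

8164.9714 J


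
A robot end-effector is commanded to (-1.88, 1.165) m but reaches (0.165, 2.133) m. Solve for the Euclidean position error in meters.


dx = 0.165 - (-1.88) = 2.0450, dy = 2.133 - (1.165) = 0.9680
err = sqrt(4.182025 + 0.937024) = 2.2625

2.2625 m


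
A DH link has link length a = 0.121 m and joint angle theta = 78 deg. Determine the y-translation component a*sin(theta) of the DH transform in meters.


a*sin(theta) = 0.121*sin(78 deg) = 0.1184

0.1184 m


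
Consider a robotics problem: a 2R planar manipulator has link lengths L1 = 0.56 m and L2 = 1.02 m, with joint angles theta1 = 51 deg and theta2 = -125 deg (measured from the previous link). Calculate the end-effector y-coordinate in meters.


y = L1*sin(th1) + L2*sin(th1+th2) = 0.56*sin(51 deg) + 1.02*sin(-74 deg) = -0.5453

-0.5453 m


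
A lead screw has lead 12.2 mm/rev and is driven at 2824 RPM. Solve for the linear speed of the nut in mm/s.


v = lead * (RPM/60) = 12.2*2824/60 = 574.2133

574.2133 mm/s


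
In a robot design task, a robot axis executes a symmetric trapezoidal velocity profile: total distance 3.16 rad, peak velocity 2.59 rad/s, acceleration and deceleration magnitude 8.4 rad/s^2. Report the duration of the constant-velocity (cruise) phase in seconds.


t_acc = v/a = 0.308333 s, d_acc = v^2/(2a) = 0.399292 rad each
d_cruise = 3.16 - 2*0.399292 = 2.361416 rad
t_cruise = d_cruise/v = 2.361416/2.59 = 0.9117

0.9117 s


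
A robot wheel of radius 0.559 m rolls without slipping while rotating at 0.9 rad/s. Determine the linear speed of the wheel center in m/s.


v = omega * r = 0.9 * 0.559 = 0.5031

0.5031 m/s


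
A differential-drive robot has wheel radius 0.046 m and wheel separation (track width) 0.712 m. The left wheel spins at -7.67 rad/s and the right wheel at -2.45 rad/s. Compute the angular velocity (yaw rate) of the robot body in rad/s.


omega = r*(wR - wL)/L = 0.046*(-2.45 - (-7.67))/0.712 = 0.3372

0.3372 rad/s


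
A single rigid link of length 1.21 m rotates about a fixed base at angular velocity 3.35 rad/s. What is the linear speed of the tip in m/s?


v = L*omega = 1.21 * 3.35 = 4.0535

4.0535 m/s


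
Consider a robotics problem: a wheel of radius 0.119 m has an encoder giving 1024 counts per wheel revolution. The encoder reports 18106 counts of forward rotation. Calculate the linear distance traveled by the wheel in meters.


revs = 18106/1024 = 17.681641
d = revs * 2*pi*r = 17.681641 * 2*pi*0.119 = 13.2205

13.2205 m


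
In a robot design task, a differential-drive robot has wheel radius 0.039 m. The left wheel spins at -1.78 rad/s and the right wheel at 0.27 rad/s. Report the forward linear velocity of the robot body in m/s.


v = r*(wR + wL)/2 = 0.039*(0.27 + -1.78)/2 = -0.0294

-0.0294 m/s


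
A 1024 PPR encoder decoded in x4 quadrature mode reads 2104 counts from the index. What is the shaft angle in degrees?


angle = counts * 360 / (PPR*4) = 2104 * 360 / 4096 = 184.9219

184.9219 degrees


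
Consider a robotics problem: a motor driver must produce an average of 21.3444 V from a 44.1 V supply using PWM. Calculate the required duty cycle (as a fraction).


D = V_avg/V_supply = 21.3444/44.1 = 0.4840

0.4840


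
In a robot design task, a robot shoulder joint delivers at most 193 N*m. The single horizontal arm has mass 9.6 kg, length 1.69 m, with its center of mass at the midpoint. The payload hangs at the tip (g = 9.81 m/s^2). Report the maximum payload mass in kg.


tau_arm = m_arm*g*(L/2) = 9.6*9.81*1.69/2 = 79.5787 N*m
tau_payload = tau_max - tau_arm = 193 - 79.5787 = 113.4213
m_payload = tau_payload / (g*L) = 113.4213 / (9.81*1.69) = 6.8413

6.8413 kg


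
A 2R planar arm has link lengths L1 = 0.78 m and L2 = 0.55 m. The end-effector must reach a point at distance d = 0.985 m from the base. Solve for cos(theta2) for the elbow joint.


cos(th2) = (d^2 - L1^2 - L2^2)/(2*L1*L2) = (0.985^2 - 0.78^2 - 0.55^2)/(2*0.78*0.55) = 0.0691

0.0691


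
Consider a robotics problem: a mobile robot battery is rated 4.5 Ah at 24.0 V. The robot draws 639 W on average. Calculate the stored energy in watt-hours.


E = capacity * V = 4.5*24.0 = 108.0000

108.0000 Wh


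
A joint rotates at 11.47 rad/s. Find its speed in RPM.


RPM = 11.47 * 60/(2*pi) = 109.5304

109.5304 RPM


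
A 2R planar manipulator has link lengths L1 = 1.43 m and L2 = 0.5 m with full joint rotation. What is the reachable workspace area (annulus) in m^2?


r_max = L1 + L2 = 1.9300, r_min = |L1 - L2| = 0.9300
A = pi*(r_max^2 - r_min^2) = pi*(3.7249 - 0.8649) = 8.9850

8.9850 m^2


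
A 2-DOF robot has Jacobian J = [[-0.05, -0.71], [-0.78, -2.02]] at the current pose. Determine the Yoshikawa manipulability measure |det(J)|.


det(J) = -0.05*-2.02 - (-0.71)*(-0.78) = -0.4528
|det(J)| = 0.4528

0.4528


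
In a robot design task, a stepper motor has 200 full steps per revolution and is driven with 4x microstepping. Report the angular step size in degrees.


step = 360/(200*4) = 360/800 = 0.4500

0.4500 degrees


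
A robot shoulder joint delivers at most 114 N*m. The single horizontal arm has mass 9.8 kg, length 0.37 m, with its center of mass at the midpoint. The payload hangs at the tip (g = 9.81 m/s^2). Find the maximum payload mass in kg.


tau_arm = m_arm*g*(L/2) = 9.8*9.81*0.37/2 = 17.7855 N*m
tau_payload = tau_max - tau_arm = 114 - 17.7855 = 96.2145
m_payload = tau_payload / (g*L) = 96.2145 / (9.81*0.37) = 26.5076

26.5076 kg


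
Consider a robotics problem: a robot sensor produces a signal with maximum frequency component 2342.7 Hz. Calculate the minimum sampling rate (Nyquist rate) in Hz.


f_s,min = 2*f_max = 2*2342.7 = 4685.4000

4685.4000 Hz


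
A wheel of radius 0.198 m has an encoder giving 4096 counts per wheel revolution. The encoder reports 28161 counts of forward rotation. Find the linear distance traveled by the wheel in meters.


revs = 28161/4096 = 6.875244
d = revs * 2*pi*r = 6.875244 * 2*pi*0.198 = 8.5533

8.5533 m


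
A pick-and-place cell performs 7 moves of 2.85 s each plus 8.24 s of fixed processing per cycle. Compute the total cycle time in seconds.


T = 7*2.85 + 8.24 = 28.1900

28.1900 s


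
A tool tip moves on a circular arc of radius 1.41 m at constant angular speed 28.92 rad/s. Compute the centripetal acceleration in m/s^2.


a_c = omega^2 * r = 28.92^2 * 1.41 = 1179.2766

1179.2766 m/s^2


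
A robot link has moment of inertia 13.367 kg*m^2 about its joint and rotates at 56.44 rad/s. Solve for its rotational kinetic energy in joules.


KE = (1/2)*I*omega^2 = 0.5*13.367*56.44^2 = 21290.1128

21290.1128 J


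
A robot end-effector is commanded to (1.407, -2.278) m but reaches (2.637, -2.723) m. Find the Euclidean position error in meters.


dx = 2.637 - (1.407) = 1.2300, dy = -2.723 - (-2.278) = -0.4450
err = sqrt(1.512900 + 0.198025) = 1.3080

1.3080 m


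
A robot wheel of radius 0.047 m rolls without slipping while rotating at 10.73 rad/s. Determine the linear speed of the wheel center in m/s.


v = omega * r = 10.73 * 0.047 = 0.5043

0.5043 m/s


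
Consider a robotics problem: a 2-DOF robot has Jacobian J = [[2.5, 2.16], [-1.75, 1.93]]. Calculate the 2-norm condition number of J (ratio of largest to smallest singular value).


JJ^T eigenvalues: trace(JJ^T) = 17.7030, det(JJ^T) = det(J)^2 = 74.04602500
s_max^2 = (17.7030 + sqrt(17.21210900))/2 = 10.92587394
s_min^2 = (17.7030 - sqrt(17.21210900))/2 = 6.77712606
kappa = s_max/s_min = sqrt(10.92587394/6.77712606) = 1.2697

1.2697


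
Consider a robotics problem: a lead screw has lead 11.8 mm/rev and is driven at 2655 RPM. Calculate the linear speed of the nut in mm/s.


v = lead * (RPM/60) = 11.8*2655/60 = 522.1500

522.1500 mm/s


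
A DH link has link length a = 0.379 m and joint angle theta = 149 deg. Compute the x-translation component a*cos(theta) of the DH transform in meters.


a*cos(theta) = 0.379*cos(149 deg) = -0.3249

-0.3249 m


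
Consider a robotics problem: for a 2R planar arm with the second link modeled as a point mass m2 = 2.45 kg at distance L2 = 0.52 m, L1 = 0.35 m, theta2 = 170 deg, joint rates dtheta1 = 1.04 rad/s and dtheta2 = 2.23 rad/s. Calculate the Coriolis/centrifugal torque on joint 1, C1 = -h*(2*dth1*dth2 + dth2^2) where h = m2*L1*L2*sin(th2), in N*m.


h = m2*L1*L2*sin(th2) = 2.45*0.35*0.52*sin(170 deg) = 0.077430
C1 = -h*(2*1.04*2.23 + 2.23^2) = -0.077430*9.6113 = -0.7442

-0.7442 N*m


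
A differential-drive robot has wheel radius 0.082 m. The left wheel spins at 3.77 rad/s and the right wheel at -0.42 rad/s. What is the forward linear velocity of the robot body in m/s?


v = r*(wR + wL)/2 = 0.082*(-0.42 + 3.77)/2 = 0.1373

0.1373 m/s


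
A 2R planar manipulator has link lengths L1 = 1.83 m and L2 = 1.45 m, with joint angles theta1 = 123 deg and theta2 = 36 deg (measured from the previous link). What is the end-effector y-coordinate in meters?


y = L1*sin(th1) + L2*sin(th1+th2) = 1.83*sin(123 deg) + 1.45*sin(159 deg) = 2.0544

2.0544 m


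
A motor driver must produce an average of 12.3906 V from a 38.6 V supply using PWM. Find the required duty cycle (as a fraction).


D = V_avg/V_supply = 12.3906/38.6 = 0.3210

0.3210


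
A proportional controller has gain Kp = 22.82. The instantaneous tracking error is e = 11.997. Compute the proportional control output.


u_P = Kp * e = 22.82 * 11.997 = 273.7715

273.7715


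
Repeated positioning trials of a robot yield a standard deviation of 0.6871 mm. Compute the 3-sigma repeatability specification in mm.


repeatability = 3*sigma = 3*0.6871 = 2.0613

2.0613 mm


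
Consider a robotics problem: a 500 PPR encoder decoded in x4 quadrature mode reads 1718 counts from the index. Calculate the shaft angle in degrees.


angle = counts * 360 / (PPR*4) = 1718 * 360 / 2000 = 309.2400

309.2400 degrees


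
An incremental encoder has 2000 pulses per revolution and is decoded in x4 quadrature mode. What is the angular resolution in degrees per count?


resolution = 360 / (PPR * 4) = 360 / 8000 = 0.0450

0.0450 degrees


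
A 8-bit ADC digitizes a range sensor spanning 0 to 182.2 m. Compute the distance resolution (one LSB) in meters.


res = range / 2^n = 182.2/2^8 = 182.2/256 = 0.7117

0.7117 m


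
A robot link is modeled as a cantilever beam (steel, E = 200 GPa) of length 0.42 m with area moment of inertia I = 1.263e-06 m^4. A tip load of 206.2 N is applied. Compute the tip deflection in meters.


delta = F*L^3/(3*E*I) = 206.2*0.42^3/(3*2.000e+11*1.263e-06)
      = 15.2769456/757800 = 2.0160e-05

2.0160e-05 m


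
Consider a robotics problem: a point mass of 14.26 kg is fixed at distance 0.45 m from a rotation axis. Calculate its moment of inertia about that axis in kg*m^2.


I = m*r^2 = 14.26*0.45^2 = 2.8876

2.8876 kg*m^2


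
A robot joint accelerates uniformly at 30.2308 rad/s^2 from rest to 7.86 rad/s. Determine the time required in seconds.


t = delta_omega / alpha = 7.86 / 30.2308 = 0.2600

0.2600 s


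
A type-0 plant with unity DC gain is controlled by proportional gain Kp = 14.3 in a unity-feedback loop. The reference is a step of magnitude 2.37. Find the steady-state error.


e_ss = R/(1 + Kp) = 2.37/(1 + 14.3) = 2.37/15.3000 = 0.1549

0.1549
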